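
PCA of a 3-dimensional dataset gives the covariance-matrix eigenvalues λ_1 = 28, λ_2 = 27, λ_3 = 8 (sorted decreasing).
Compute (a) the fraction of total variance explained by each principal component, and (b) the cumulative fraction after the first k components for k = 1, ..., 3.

Step 1 — total variance = trace(Sigma) = Σ λ_i = 28 + 27 + 8 = 63.

Step 2 — fraction explained by component i = λ_i / Σ λ:
  PC1: 28/63 = 0.4444
  PC2: 27/63 = 0.4286
  PC3: 8/63 = 0.127

Step 3 — cumulative fraction after k components = (λ_1 + ... + λ_k) / Σ λ:
  k = 1: 28/63 = 0.4444
  k = 2: (28 + 27)/63 = 55/63 = 0.873
  k = 3: (28 + 27 + 8)/63 = 63/63 = 1

Summary (fraction, with percent):

explained: PC1 0.4444 (44.44%), PC2 0.4286 (42.86%), PC3 0.127 (12.7%);  cumulative: 0.4444, 0.873, 1


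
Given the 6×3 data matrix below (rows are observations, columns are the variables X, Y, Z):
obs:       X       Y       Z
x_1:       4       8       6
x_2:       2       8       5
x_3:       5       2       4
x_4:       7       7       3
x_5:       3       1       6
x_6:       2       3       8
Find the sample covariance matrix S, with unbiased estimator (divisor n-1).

Step 1 — column means:
  mean(X) = (4 + 2 + 5 + 7 + 3 + 2) / 6 = 23/6 = 3.8333
  mean(Y) = (8 + 8 + 2 + 7 + 1 + 3) / 6 = 29/6 = 4.8333
  mean(Z) = (6 + 5 + 4 + 3 + 6 + 8) / 6 = 32/6 = 5.3333

Step 2 — sample covariance S[i,j] = (1/(n-1)) · Σ_k (x_{k,i} - mean_i) · (x_{k,j} - mean_j), with n-1 = 5.
  S[X,X] = ((0.1667)·(0.1667) + (-1.8333)·(-1.8333) + (1.1667)·(1.1667) + (3.1667)·(3.1667) + (-0.8333)·(-0.8333) + (-1.8333)·(-1.8333)) / 5 = 18.8333/5 = 3.7667
  S[X,Y] = ((0.1667)·(3.1667) + (-1.8333)·(3.1667) + (1.1667)·(-2.8333) + (3.1667)·(2.1667) + (-0.8333)·(-3.8333) + (-1.8333)·(-1.8333)) / 5 = 4.8333/5 = 0.9667
  S[X,Z] = ((0.1667)·(0.6667) + (-1.8333)·(-0.3333) + (1.1667)·(-1.3333) + (3.1667)·(-2.3333) + (-0.8333)·(0.6667) + (-1.8333)·(2.6667)) / 5 = -13.6667/5 = -2.7333
  S[Y,Y] = ((3.1667)·(3.1667) + (3.1667)·(3.1667) + (-2.8333)·(-2.8333) + (2.1667)·(2.1667) + (-3.8333)·(-3.8333) + (-1.8333)·(-1.8333)) / 5 = 50.8333/5 = 10.1667
  S[Y,Z] = ((3.1667)·(0.6667) + (3.1667)·(-0.3333) + (-2.8333)·(-1.3333) + (2.1667)·(-2.3333) + (-3.8333)·(0.6667) + (-1.8333)·(2.6667)) / 5 = -7.6667/5 = -1.5333
  S[Z,Z] = ((0.6667)·(0.6667) + (-0.3333)·(-0.3333) + (-1.3333)·(-1.3333) + (-2.3333)·(-2.3333) + (0.6667)·(0.6667) + (2.6667)·(2.6667)) / 5 = 15.3333/5 = 3.0667

S is symmetric (S[j,i] = S[i,j]). Assembling:

S = [[3.7667, 0.9667, -2.7333],
 [0.9667, 10.1667, -1.5333],
 [-2.7333, -1.5333, 3.0667]]


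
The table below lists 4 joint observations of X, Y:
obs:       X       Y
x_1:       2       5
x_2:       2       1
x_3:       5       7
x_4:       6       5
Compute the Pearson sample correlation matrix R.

Step 1 — column means:
  mean(X) = (2 + 2 + 5 + 6) / 4 = 15/4 = 3.75
  mean(Y) = (5 + 1 + 7 + 5) / 4 = 18/4 = 4.5

Step 2 — sample variances and covariances s[i,j] = (1/(n-1)) · Σ_k (x_{k,i} - mean_i) · (x_{k,j} - mean_j), with n-1 = 3:
  s[X,X] = ((-1.75)·(-1.75) + (-1.75)·(-1.75) + (1.25)·(1.25) + (2.25)·(2.25)) / 3 = 12.75/3 = 4.25
  s[X,Y] = ((-1.75)·(0.5) + (-1.75)·(-3.5) + (1.25)·(2.5) + (2.25)·(0.5)) / 3 = 9.5/3 = 3.1667
  s[Y,Y] = ((0.5)·(0.5) + (-3.5)·(-3.5) + (2.5)·(2.5) + (0.5)·(0.5)) / 3 = 19/3 = 6.3333
  Sample standard deviations s_i = √(s[i,i]):
  s(X) = √(4.25) = 2.0616
  s(Y) = √(6.3333) = 2.5166

Step 3 — r_{ij} = s_{ij} / (s_i · s_j):
  r[X,X] = 1 (diagonal).
  r[X,Y] = 3.1667 / (2.0616 · 2.5166) = 3.1667 / 5.1881 = 0.6104
  r[Y,Y] = 1 (diagonal).

R is symmetric with unit diagonal. Assembling:

R = [[1, 0.6104],
 [0.6104, 1]]


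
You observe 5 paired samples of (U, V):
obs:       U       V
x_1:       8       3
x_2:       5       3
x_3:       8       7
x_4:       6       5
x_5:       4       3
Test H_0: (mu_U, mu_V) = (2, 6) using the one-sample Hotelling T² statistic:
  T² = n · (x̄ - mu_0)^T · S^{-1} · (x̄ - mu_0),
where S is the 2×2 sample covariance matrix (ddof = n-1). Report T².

Step 1 — sample mean vector:
  mean(U) = (8 + 5 + 8 + 6 + 4) / 5 = 31/5 = 6.2
  mean(V) = (3 + 3 + 7 + 5 + 3) / 5 = 21/5 = 4.2
  x̄ = (6.2, 4.2),  deviation x̄ - mu_0 = (6.2, 4.2) - (2, 6) = (4.2, -1.8).

Step 2 — sample covariance matrix, S[i,j] = (1/(n-1)) · Σ_k (x_{k,i} - mean_i) · (x_{k,j} - mean_j), divisor n-1 = 4:
  S[U,U] = ((1.8)·(1.8) + (-1.2)·(-1.2) + (1.8)·(1.8) + (-0.2)·(-0.2) + (-2.2)·(-2.2)) / 4 = 12.8/4 = 3.2
  S[U,V] = ((1.8)·(-1.2) + (-1.2)·(-1.2) + (1.8)·(2.8) + (-0.2)·(0.8) + (-2.2)·(-1.2)) / 4 = 6.8/4 = 1.7
  S[V,V] = ((-1.2)·(-1.2) + (-1.2)·(-1.2) + (2.8)·(2.8) + (0.8)·(0.8) + (-1.2)·(-1.2)) / 4 = 12.8/4 = 3.2
  S = [[3.2, 1.7],
 [1.7, 3.2]].

Step 3 — invert S. det(S) = 3.2·3.2 - (1.7)² = 7.35.
  S^{-1} = (1/det) · [[d, -b], [-b, a]] = [[0.4354, -0.2313],
 [-0.2313, 0.4354]].

Step 4 — quadratic form (x̄ - mu_0)^T · S^{-1} · (x̄ - mu_0):
  S^{-1} · (x̄ - mu_0) = (2.2449, -1.7551),
  (x̄ - mu_0)^T · [...] = (4.2)·(2.2449) + (-1.8)·(-1.7551) = 12.5878.

Step 5 — scale by n: T² = 5 · 12.5878 = 62.9388.

T² ≈ 62.9388


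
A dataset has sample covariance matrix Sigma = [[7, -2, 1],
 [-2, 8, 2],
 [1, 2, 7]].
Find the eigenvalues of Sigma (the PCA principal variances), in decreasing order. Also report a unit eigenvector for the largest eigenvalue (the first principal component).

Step 1 — characteristic polynomial p(λ) = det(λI - Sigma) = λ³ - tr·λ² + c_1·λ - det, where tr = trace, c_1 = sum of the principal 2×2 minors, det = det(Sigma):
  tr = 7 + 8 + 7 = 22,
  c_1 = (7·8 - (-2)²) + (7·7 - (1)²) + (8·7 - (2)²) = 52 + 48 + 52 = 152,
  det = 7·(8·7 - (2)²) - (-2)·((-2)·7 - (2)·(1)) + (1)·((-2)·(2) - 8·(1)) = 7·(52) - (-2)·(-16) + (1)·(-12) = 320.
  So p(λ) = λ³ - 22λ² + 152λ - 320.
Step 2 — look for an integer root (rational root theorem: any rational root is an integer divisor of 320). Testing λ = 4:
  p(4) = 64 - 352 + 608 - 320 = 0  ✓
  Dividing out (λ - 4): p(λ) = (λ - 4)(λ² - 18λ + 80).
Step 3 — remaining eigenvalues from the quadratic λ² - 18λ + 80 = 0:
  Δ = 18² - 4·80 = 324 - 320 = 4,  λ = (18 ± √4)/2 = (18 ± 2)/2 = 10 or 8.
  Sorted: λ_1 = 10,  λ_2 = 8,  λ_3 = 4  (check: sum = 22 = tr ✓).

Step 4 — unit eigenvector for λ_1 = 10: v spans the null space of (Sigma - λ_1 I), whose rows are
  r_1 = (-3, -2, 1),  r_2 = (-2, -2, 2),  r_3 = (1, 2, -3).
  v is orthogonal to every row, so take v ∝ r_1 × r_2 = ((-2)·(2) - (1)·(-2), (1)·(-2) - (-3)·(2), (-3)·(-2) - (-2)·(-2)) = (-2, 4, 2).
  Rescale (divide by 2; multiply by -1 so the first nonzero entry is positive): u = (1, -2, -1).
  ||u|| = √((1)² + (-2)² + (-1)²) = √(6) ≈ 2.4495,  v_1 = u/||u|| ≈ (0.4082, -0.8165, -0.4082) (||v_1|| = 1).

λ_1 = 10,  λ_2 = 8,  λ_3 = 4;  v_1 ≈ (0.4082, -0.8165, -0.4082)


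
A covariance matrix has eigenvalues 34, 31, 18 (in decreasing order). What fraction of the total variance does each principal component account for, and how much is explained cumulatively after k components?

Step 1 — total variance = trace(Sigma) = Σ λ_i = 34 + 31 + 18 = 83.

Step 2 — fraction explained by component i = λ_i / Σ λ:
  PC1: 34/83 = 0.4096
  PC2: 31/83 = 0.3735
  PC3: 18/83 = 0.2169

Step 3 — cumulative fraction after k components = (λ_1 + ... + λ_k) / Σ λ:
  k = 1: 34/83 = 0.4096
  k = 2: (34 + 31)/83 = 65/83 = 0.7831
  k = 3: (34 + 31 + 18)/83 = 83/83 = 1

Summary (fraction, with percent):

explained: PC1 0.4096 (40.96%), PC2 0.3735 (37.35%), PC3 0.2169 (21.69%);  cumulative: 0.4096, 0.7831, 1


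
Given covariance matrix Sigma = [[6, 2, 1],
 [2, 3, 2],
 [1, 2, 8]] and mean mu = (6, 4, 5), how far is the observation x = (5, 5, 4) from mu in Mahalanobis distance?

Step 1 — centre the observation: (x - mu) = (-1, 1, -1).

Step 2 — invert Sigma (cofactor / det for 3×3, or solve directly):
  Sigma^{-1} = [[0.2151, -0.1505, 0.0108],
 [-0.1505, 0.5054, -0.1075],
 [0.0108, -0.1075, 0.1505]].

Step 3 — form the quadratic (x - mu)^T · Sigma^{-1} · (x - mu):
  Sigma^{-1} · (x - mu) = (-0.3763, 0.7634, -0.2688).
  (x - mu)^T · [Sigma^{-1} · (x - mu)] = (-1)·(-0.3763) + (1)·(0.7634) + (-1)·(-0.2688) = 1.4086.

Step 4 — take square root: d = √(1.4086) ≈ 1.1868.

d(x, mu) = √(1.4086) ≈ 1.1868


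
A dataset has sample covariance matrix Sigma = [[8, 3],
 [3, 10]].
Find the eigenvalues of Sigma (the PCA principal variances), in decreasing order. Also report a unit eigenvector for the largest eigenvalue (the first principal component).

Step 1 — characteristic polynomial of 2×2 Sigma:
  det(Sigma - λI) = λ² - trace · λ + det = 0.
  trace = 8 + 10 = 18, det = 8·10 - (3)² = 71.
Step 2 — discriminant:
  Δ = trace² - 4·det = 324 - 284 = 40.
Step 3 — eigenvalues:
  λ = (trace ± √Δ)/2 = (18 ± 6.3246)/2,
  λ_1 = 12.1623,  λ_2 = 5.8377.

Step 4 — unit eigenvector for λ_1: solve (Sigma - λ_1 I)v = 0. First row:
  (8 - 12.1623)·v_x + (3)·v_y = 0, i.e. (-4.1623)·v_x + (3)·v_y = 0,
  so v ∝ (b, λ_1 - a) = (3, 4.1623) = u.
  ||u|| = √((3)² + (4.1623)²) = √(26.3246) ≈ 5.1307,
  v_1 = u/||u|| ≈ (0.5847, 0.8112) (||v_1|| = 1).

λ_1 = 12.1623,  λ_2 = 5.8377;  v_1 ≈ (0.5847, 0.8112)


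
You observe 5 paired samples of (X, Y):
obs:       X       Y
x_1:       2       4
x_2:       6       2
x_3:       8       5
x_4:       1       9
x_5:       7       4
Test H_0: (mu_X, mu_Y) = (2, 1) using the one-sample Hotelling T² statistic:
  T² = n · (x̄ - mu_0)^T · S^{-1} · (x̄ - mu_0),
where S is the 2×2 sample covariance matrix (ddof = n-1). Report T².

Step 1 — sample mean vector:
  mean(X) = (2 + 6 + 8 + 1 + 7) / 5 = 24/5 = 4.8
  mean(Y) = (4 + 2 + 5 + 9 + 4) / 5 = 24/5 = 4.8
  x̄ = (4.8, 4.8),  deviation x̄ - mu_0 = (4.8, 4.8) - (2, 1) = (2.8, 3.8).

Step 2 — sample covariance matrix, S[i,j] = (1/(n-1)) · Σ_k (x_{k,i} - mean_i) · (x_{k,j} - mean_j), divisor n-1 = 4:
  S[X,X] = ((-2.8)·(-2.8) + (1.2)·(1.2) + (3.2)·(3.2) + (-3.8)·(-3.8) + (2.2)·(2.2)) / 4 = 38.8/4 = 9.7
  S[X,Y] = ((-2.8)·(-0.8) + (1.2)·(-2.8) + (3.2)·(0.2) + (-3.8)·(4.2) + (2.2)·(-0.8)) / 4 = -18.2/4 = -4.55
  S[Y,Y] = ((-0.8)·(-0.8) + (-2.8)·(-2.8) + (0.2)·(0.2) + (4.2)·(4.2) + (-0.8)·(-0.8)) / 4 = 26.8/4 = 6.7
  S = [[9.7, -4.55],
 [-4.55, 6.7]].

Step 3 — invert S. det(S) = 9.7·6.7 - (-4.55)² = 44.2875.
  S^{-1} = (1/det) · [[d, -b], [-b, a]] = [[0.1513, 0.1027],
 [0.1027, 0.219]].

Step 4 — quadratic form (x̄ - mu_0)^T · S^{-1} · (x̄ - mu_0):
  S^{-1} · (x̄ - mu_0) = (0.814, 1.12),
  (x̄ - mu_0)^T · [...] = (2.8)·(0.814) + (3.8)·(1.12) = 6.535.

Step 5 — scale by n: T² = 5 · 6.535 = 32.6751.

T² ≈ 32.6751


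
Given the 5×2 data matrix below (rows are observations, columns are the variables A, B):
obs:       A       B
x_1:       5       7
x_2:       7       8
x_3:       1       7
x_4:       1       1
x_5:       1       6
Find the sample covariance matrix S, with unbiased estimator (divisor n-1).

Step 1 — column means:
  mean(A) = (5 + 7 + 1 + 1 + 1) / 5 = 15/5 = 3
  mean(B) = (7 + 8 + 7 + 1 + 6) / 5 = 29/5 = 5.8

Step 2 — sample covariance S[i,j] = (1/(n-1)) · Σ_k (x_{k,i} - mean_i) · (x_{k,j} - mean_j), with n-1 = 4.
  S[A,A] = ((2)·(2) + (4)·(4) + (-2)·(-2) + (-2)·(-2) + (-2)·(-2)) / 4 = 32/4 = 8
  S[A,B] = ((2)·(1.2) + (4)·(2.2) + (-2)·(1.2) + (-2)·(-4.8) + (-2)·(0.2)) / 4 = 18/4 = 4.5
  S[B,B] = ((1.2)·(1.2) + (2.2)·(2.2) + (1.2)·(1.2) + (-4.8)·(-4.8) + (0.2)·(0.2)) / 4 = 30.8/4 = 7.7

S is symmetric (S[j,i] = S[i,j]). Assembling:

S = [[8, 4.5],
 [4.5, 7.7]]


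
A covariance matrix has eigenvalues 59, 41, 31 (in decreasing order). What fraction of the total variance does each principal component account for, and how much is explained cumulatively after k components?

Step 1 — total variance = trace(Sigma) = Σ λ_i = 59 + 41 + 31 = 131.

Step 2 — fraction explained by component i = λ_i / Σ λ:
  PC1: 59/131 = 0.4504
  PC2: 41/131 = 0.313
  PC3: 31/131 = 0.2366

Step 3 — cumulative fraction after k components = (λ_1 + ... + λ_k) / Σ λ:
  k = 1: 59/131 = 0.4504
  k = 2: (59 + 41)/131 = 100/131 = 0.7634
  k = 3: (59 + 41 + 31)/131 = 131/131 = 1

Summary (fraction, with percent):

explained: PC1 0.4504 (45.04%), PC2 0.313 (31.3%), PC3 0.2366 (23.66%);  cumulative: 0.4504, 0.7634, 1


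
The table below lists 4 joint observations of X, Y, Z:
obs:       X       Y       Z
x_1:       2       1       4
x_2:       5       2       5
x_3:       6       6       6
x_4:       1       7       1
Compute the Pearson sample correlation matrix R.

Step 1 — column means:
  mean(X) = (2 + 5 + 6 + 1) / 4 = 14/4 = 3.5
  mean(Y) = (1 + 2 + 6 + 7) / 4 = 16/4 = 4
  mean(Z) = (4 + 5 + 6 + 1) / 4 = 16/4 = 4

Step 2 — sample variances and covariances s[i,j] = (1/(n-1)) · Σ_k (x_{k,i} - mean_i) · (x_{k,j} - mean_j), with n-1 = 3:
  s[X,X] = ((-1.5)·(-1.5) + (1.5)·(1.5) + (2.5)·(2.5) + (-2.5)·(-2.5)) / 3 = 17/3 = 5.6667
  s[X,Y] = ((-1.5)·(-3) + (1.5)·(-2) + (2.5)·(2) + (-2.5)·(3)) / 3 = -1/3 = -0.3333
  s[X,Z] = ((-1.5)·(0) + (1.5)·(1) + (2.5)·(2) + (-2.5)·(-3)) / 3 = 14/3 = 4.6667
  s[Y,Y] = ((-3)·(-3) + (-2)·(-2) + (2)·(2) + (3)·(3)) / 3 = 26/3 = 8.6667
  s[Y,Z] = ((-3)·(0) + (-2)·(1) + (2)·(2) + (3)·(-3)) / 3 = -7/3 = -2.3333
  s[Z,Z] = ((0)·(0) + (1)·(1) + (2)·(2) + (-3)·(-3)) / 3 = 14/3 = 4.6667
  Sample standard deviations s_i = √(s[i,i]):
  s(X) = √(5.6667) = 2.3805
  s(Y) = √(8.6667) = 2.9439
  s(Z) = √(4.6667) = 2.1602

Step 3 — r_{ij} = s_{ij} / (s_i · s_j):
  r[X,X] = 1 (diagonal).
  r[X,Y] = -0.3333 / (2.3805 · 2.9439) = -0.3333 / 7.0079 = -0.0476
  r[X,Z] = 4.6667 / (2.3805 · 2.1602) = 4.6667 / 5.1424 = 0.9075
  r[Y,Y] = 1 (diagonal).
  r[Y,Z] = -2.3333 / (2.9439 · 2.1602) = -2.3333 / 6.3596 = -0.3669
  r[Z,Z] = 1 (diagonal).

R is symmetric with unit diagonal. Assembling:

R = [[1, -0.0476, 0.9075],
 [-0.0476, 1, -0.3669],
 [0.9075, -0.3669, 1]]


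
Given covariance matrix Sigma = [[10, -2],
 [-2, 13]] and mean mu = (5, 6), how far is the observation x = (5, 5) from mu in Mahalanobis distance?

Step 1 — centre the observation: (x - mu) = (0, -1).

Step 2 — invert Sigma. det(Sigma) = 10·13 - (-2)² = 126.
  Sigma^{-1} = (1/det) · [[d, -b], [-b, a]] = [[0.1032, 0.0159],
 [0.0159, 0.0794]].

Step 3 — form the quadratic (x - mu)^T · Sigma^{-1} · (x - mu):
  Sigma^{-1} · (x - mu) = (-0.0159, -0.0794).
  (x - mu)^T · [Sigma^{-1} · (x - mu)] = (0)·(-0.0159) + (-1)·(-0.0794) = 0.0794.

Step 4 — take square root: d = √(0.0794) ≈ 0.2817.

d(x, mu) = √(0.0794) ≈ 0.2817


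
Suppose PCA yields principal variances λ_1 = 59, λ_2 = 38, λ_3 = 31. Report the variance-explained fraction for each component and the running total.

Step 1 — total variance = trace(Sigma) = Σ λ_i = 59 + 38 + 31 = 128.

Step 2 — fraction explained by component i = λ_i / Σ λ:
  PC1: 59/128 = 0.4609
  PC2: 38/128 = 0.2969
  PC3: 31/128 = 0.2422

Step 3 — cumulative fraction after k components = (λ_1 + ... + λ_k) / Σ λ:
  k = 1: 59/128 = 0.4609
  k = 2: (59 + 38)/128 = 97/128 = 0.7578
  k = 3: (59 + 38 + 31)/128 = 128/128 = 1

Summary (fraction, with percent):

explained: PC1 0.4609 (46.09%), PC2 0.2969 (29.69%), PC3 0.2422 (24.22%);  cumulative: 0.4609, 0.7578, 1


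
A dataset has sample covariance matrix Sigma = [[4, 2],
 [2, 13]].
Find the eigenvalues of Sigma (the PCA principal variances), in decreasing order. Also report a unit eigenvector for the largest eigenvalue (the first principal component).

Step 1 — characteristic polynomial of 2×2 Sigma:
  det(Sigma - λI) = λ² - trace · λ + det = 0.
  trace = 4 + 13 = 17, det = 4·13 - (2)² = 48.
Step 2 — discriminant:
  Δ = trace² - 4·det = 289 - 192 = 97.
Step 3 — eigenvalues:
  λ = (trace ± √Δ)/2 = (17 ± 9.8489)/2,
  λ_1 = 13.4244,  λ_2 = 3.5756.

Step 4 — unit eigenvector for λ_1: solve (Sigma - λ_1 I)v = 0. First row:
  (4 - 13.4244)·v_x + (2)·v_y = 0, i.e. (-9.4244)·v_x + (2)·v_y = 0,
  so v ∝ (b, λ_1 - a) = (2, 9.4244) = u.
  ||u|| = √((2)² + (9.4244)²) = √(92.8199) ≈ 9.6343,
  v_1 = u/||u|| ≈ (0.2076, 0.9782) (||v_1|| = 1).

λ_1 = 13.4244,  λ_2 = 3.5756;  v_1 ≈ (0.2076, 0.9782)


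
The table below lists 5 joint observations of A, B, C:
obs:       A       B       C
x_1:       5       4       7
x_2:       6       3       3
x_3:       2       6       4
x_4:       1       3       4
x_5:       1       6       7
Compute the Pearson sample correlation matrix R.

Step 1 — column means:
  mean(A) = (5 + 6 + 2 + 1 + 1) / 5 = 15/5 = 3
  mean(B) = (4 + 3 + 6 + 3 + 6) / 5 = 22/5 = 4.4
  mean(C) = (7 + 3 + 4 + 4 + 7) / 5 = 25/5 = 5

Step 2 — sample variances and covariances s[i,j] = (1/(n-1)) · Σ_k (x_{k,i} - mean_i) · (x_{k,j} - mean_j), with n-1 = 4:
  s[A,A] = ((2)·(2) + (3)·(3) + (-1)·(-1) + (-2)·(-2) + (-2)·(-2)) / 4 = 22/4 = 5.5
  s[A,B] = ((2)·(-0.4) + (3)·(-1.4) + (-1)·(1.6) + (-2)·(-1.4) + (-2)·(1.6)) / 4 = -7/4 = -1.75
  s[A,C] = ((2)·(2) + (3)·(-2) + (-1)·(-1) + (-2)·(-1) + (-2)·(2)) / 4 = -3/4 = -0.75
  s[B,B] = ((-0.4)·(-0.4) + (-1.4)·(-1.4) + (1.6)·(1.6) + (-1.4)·(-1.4) + (1.6)·(1.6)) / 4 = 9.2/4 = 2.3
  s[B,C] = ((-0.4)·(2) + (-1.4)·(-2) + (1.6)·(-1) + (-1.4)·(-1) + (1.6)·(2)) / 4 = 5/4 = 1.25
  s[C,C] = ((2)·(2) + (-2)·(-2) + (-1)·(-1) + (-1)·(-1) + (2)·(2)) / 4 = 14/4 = 3.5
  Sample standard deviations s_i = √(s[i,i]):
  s(A) = √(5.5) = 2.3452
  s(B) = √(2.3) = 1.5166
  s(C) = √(3.5) = 1.8708

Step 3 — r_{ij} = s_{ij} / (s_i · s_j):
  r[A,A] = 1 (diagonal).
  r[A,B] = -1.75 / (2.3452 · 1.5166) = -1.75 / 3.5567 = -0.492
  r[A,C] = -0.75 / (2.3452 · 1.8708) = -0.75 / 4.3875 = -0.1709
  r[B,B] = 1 (diagonal).
  r[B,C] = 1.25 / (1.5166 · 1.8708) = 1.25 / 2.8373 = 0.4406
  r[C,C] = 1 (diagonal).

R is symmetric with unit diagonal. Assembling:

R = [[1, -0.492, -0.1709],
 [-0.492, 1, 0.4406],
 [-0.1709, 0.4406, 1]]


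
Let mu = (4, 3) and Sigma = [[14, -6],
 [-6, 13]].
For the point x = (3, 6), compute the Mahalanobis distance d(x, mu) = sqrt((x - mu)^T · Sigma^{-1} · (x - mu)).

Step 1 — centre the observation: (x - mu) = (-1, 3).

Step 2 — invert Sigma. det(Sigma) = 14·13 - (-6)² = 146.
  Sigma^{-1} = (1/det) · [[d, -b], [-b, a]] = [[0.089, 0.0411],
 [0.0411, 0.0959]].

Step 3 — form the quadratic (x - mu)^T · Sigma^{-1} · (x - mu):
  Sigma^{-1} · (x - mu) = (0.0342, 0.2466).
  (x - mu)^T · [Sigma^{-1} · (x - mu)] = (-1)·(0.0342) + (3)·(0.2466) = 0.7055.

Step 4 — take square root: d = √(0.7055) ≈ 0.8399.

d(x, mu) = √(0.7055) ≈ 0.8399


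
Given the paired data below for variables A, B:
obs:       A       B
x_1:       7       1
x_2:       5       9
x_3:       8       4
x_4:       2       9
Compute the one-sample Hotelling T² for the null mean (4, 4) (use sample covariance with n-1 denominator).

Step 1 — sample mean vector:
  mean(A) = (7 + 5 + 8 + 2) / 4 = 22/4 = 5.5
  mean(B) = (1 + 9 + 4 + 9) / 4 = 23/4 = 5.75
  x̄ = (5.5, 5.75),  deviation x̄ - mu_0 = (5.5, 5.75) - (4, 4) = (1.5, 1.75).

Step 2 — sample covariance matrix, S[i,j] = (1/(n-1)) · Σ_k (x_{k,i} - mean_i) · (x_{k,j} - mean_j), divisor n-1 = 3:
  S[A,A] = ((1.5)·(1.5) + (-0.5)·(-0.5) + (2.5)·(2.5) + (-3.5)·(-3.5)) / 3 = 21/3 = 7
  S[A,B] = ((1.5)·(-4.75) + (-0.5)·(3.25) + (2.5)·(-1.75) + (-3.5)·(3.25)) / 3 = -24.5/3 = -8.1667
  S[B,B] = ((-4.75)·(-4.75) + (3.25)·(3.25) + (-1.75)·(-1.75) + (3.25)·(3.25)) / 3 = 46.75/3 = 15.5833
  S = [[7, -8.1667],
 [-8.1667, 15.5833]].

Step 3 — invert S. det(S) = 7·15.5833 - (-8.1667)² = 42.3889.
  S^{-1} = (1/det) · [[d, -b], [-b, a]] = [[0.3676, 0.1927],
 [0.1927, 0.1651]].

Step 4 — quadratic form (x̄ - mu_0)^T · S^{-1} · (x̄ - mu_0):
  S^{-1} · (x̄ - mu_0) = (0.8886, 0.578),
  (x̄ - mu_0)^T · [...] = (1.5)·(0.8886) + (1.75)·(0.578) = 2.3444.

Step 5 — scale by n: T² = 4 · 2.3444 = 9.3775.

T² ≈ 9.3775


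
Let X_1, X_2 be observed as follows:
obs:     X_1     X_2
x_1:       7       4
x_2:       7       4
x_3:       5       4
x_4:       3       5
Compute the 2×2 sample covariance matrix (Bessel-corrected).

Step 1 — column means:
  mean(X_1) = (7 + 7 + 5 + 3) / 4 = 22/4 = 5.5
  mean(X_2) = (4 + 4 + 4 + 5) / 4 = 17/4 = 4.25

Step 2 — sample covariance S[i,j] = (1/(n-1)) · Σ_k (x_{k,i} - mean_i) · (x_{k,j} - mean_j), with n-1 = 3.
  S[X_1,X_1] = ((1.5)·(1.5) + (1.5)·(1.5) + (-0.5)·(-0.5) + (-2.5)·(-2.5)) / 3 = 11/3 = 3.6667
  S[X_1,X_2] = ((1.5)·(-0.25) + (1.5)·(-0.25) + (-0.5)·(-0.25) + (-2.5)·(0.75)) / 3 = -2.5/3 = -0.8333
  S[X_2,X_2] = ((-0.25)·(-0.25) + (-0.25)·(-0.25) + (-0.25)·(-0.25) + (0.75)·(0.75)) / 3 = 0.75/3 = 0.25

S is symmetric (S[j,i] = S[i,j]). Assembling:

S = [[3.6667, -0.8333],
 [-0.8333, 0.25]]


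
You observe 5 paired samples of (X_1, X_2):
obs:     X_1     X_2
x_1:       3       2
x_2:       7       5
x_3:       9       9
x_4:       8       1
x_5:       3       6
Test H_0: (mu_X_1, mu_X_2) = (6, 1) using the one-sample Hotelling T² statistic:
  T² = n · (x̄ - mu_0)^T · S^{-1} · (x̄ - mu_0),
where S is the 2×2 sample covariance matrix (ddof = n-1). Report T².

Step 1 — sample mean vector:
  mean(X_1) = (3 + 7 + 9 + 8 + 3) / 5 = 30/5 = 6
  mean(X_2) = (2 + 5 + 9 + 1 + 6) / 5 = 23/5 = 4.6
  x̄ = (6, 4.6),  deviation x̄ - mu_0 = (6, 4.6) - (6, 1) = (0, 3.6).

Step 2 — sample covariance matrix, S[i,j] = (1/(n-1)) · Σ_k (x_{k,i} - mean_i) · (x_{k,j} - mean_j), divisor n-1 = 4:
  S[X_1,X_1] = ((-3)·(-3) + (1)·(1) + (3)·(3) + (2)·(2) + (-3)·(-3)) / 4 = 32/4 = 8
  S[X_1,X_2] = ((-3)·(-2.6) + (1)·(0.4) + (3)·(4.4) + (2)·(-3.6) + (-3)·(1.4)) / 4 = 10/4 = 2.5
  S[X_2,X_2] = ((-2.6)·(-2.6) + (0.4)·(0.4) + (4.4)·(4.4) + (-3.6)·(-3.6) + (1.4)·(1.4)) / 4 = 41.2/4 = 10.3
  S = [[8, 2.5],
 [2.5, 10.3]].

Step 3 — invert S. det(S) = 8·10.3 - (2.5)² = 76.15.
  S^{-1} = (1/det) · [[d, -b], [-b, a]] = [[0.1353, -0.0328],
 [-0.0328, 0.1051]].

Step 4 — quadratic form (x̄ - mu_0)^T · S^{-1} · (x̄ - mu_0):
  S^{-1} · (x̄ - mu_0) = (-0.1182, 0.3782),
  (x̄ - mu_0)^T · [...] = (0)·(-0.1182) + (3.6)·(0.3782) = 1.3615.

Step 5 — scale by n: T² = 5 · 1.3615 = 6.8076.

T² ≈ 6.8076


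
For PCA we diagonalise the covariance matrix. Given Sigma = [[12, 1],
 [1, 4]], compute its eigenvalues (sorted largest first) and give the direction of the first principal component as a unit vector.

Step 1 — characteristic polynomial of 2×2 Sigma:
  det(Sigma - λI) = λ² - trace · λ + det = 0.
  trace = 12 + 4 = 16, det = 12·4 - (1)² = 47.
Step 2 — discriminant:
  Δ = trace² - 4·det = 256 - 188 = 68.
Step 3 — eigenvalues:
  λ = (trace ± √Δ)/2 = (16 ± 8.2462)/2,
  λ_1 = 12.1231,  λ_2 = 3.8769.

Step 4 — unit eigenvector for λ_1: solve (Sigma - λ_1 I)v = 0. First row:
  (12 - 12.1231)·v_x + (1)·v_y = 0, i.e. (-0.1231)·v_x + (1)·v_y = 0,
  so v ∝ (b, λ_1 - a) = (1, 0.1231) = u.
  ||u|| = √((1)² + (0.1231)²) = √(1.0152) ≈ 1.0075,
  v_1 = u/||u|| ≈ (0.9925, 0.1222) (||v_1|| = 1).

λ_1 = 12.1231,  λ_2 = 3.8769;  v_1 ≈ (0.9925, 0.1222)


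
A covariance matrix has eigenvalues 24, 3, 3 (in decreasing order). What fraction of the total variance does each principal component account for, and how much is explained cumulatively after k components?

Step 1 — total variance = trace(Sigma) = Σ λ_i = 24 + 3 + 3 = 30.

Step 2 — fraction explained by component i = λ_i / Σ λ:
  PC1: 24/30 = 0.8
  PC2: 3/30 = 0.1
  PC3: 3/30 = 0.1

Step 3 — cumulative fraction after k components = (λ_1 + ... + λ_k) / Σ λ:
  k = 1: 24/30 = 0.8
  k = 2: (24 + 3)/30 = 27/30 = 0.9
  k = 3: (24 + 3 + 3)/30 = 30/30 = 1

Summary (fraction, with percent):

explained: PC1 0.8 (80%), PC2 0.1 (10%), PC3 0.1 (10%);  cumulative: 0.8, 0.9, 1


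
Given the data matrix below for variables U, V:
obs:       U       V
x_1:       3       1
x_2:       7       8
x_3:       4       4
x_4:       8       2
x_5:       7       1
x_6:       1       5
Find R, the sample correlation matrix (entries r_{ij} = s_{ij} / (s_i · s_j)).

Step 1 — column means:
  mean(U) = (3 + 7 + 4 + 8 + 7 + 1) / 6 = 30/6 = 5
  mean(V) = (1 + 8 + 4 + 2 + 1 + 5) / 6 = 21/6 = 3.5

Step 2 — sample variances and covariances s[i,j] = (1/(n-1)) · Σ_k (x_{k,i} - mean_i) · (x_{k,j} - mean_j), with n-1 = 5:
  s[U,U] = ((-2)·(-2) + (2)·(2) + (-1)·(-1) + (3)·(3) + (2)·(2) + (-4)·(-4)) / 5 = 38/5 = 7.6
  s[U,V] = ((-2)·(-2.5) + (2)·(4.5) + (-1)·(0.5) + (3)·(-1.5) + (2)·(-2.5) + (-4)·(1.5)) / 5 = -2/5 = -0.4
  s[V,V] = ((-2.5)·(-2.5) + (4.5)·(4.5) + (0.5)·(0.5) + (-1.5)·(-1.5) + (-2.5)·(-2.5) + (1.5)·(1.5)) / 5 = 37.5/5 = 7.5
  Sample standard deviations s_i = √(s[i,i]):
  s(U) = √(7.6) = 2.7568
  s(V) = √(7.5) = 2.7386

Step 3 — r_{ij} = s_{ij} / (s_i · s_j):
  r[U,U] = 1 (diagonal).
  r[U,V] = -0.4 / (2.7568 · 2.7386) = -0.4 / 7.5498 = -0.053
  r[V,V] = 1 (diagonal).

R is symmetric with unit diagonal. Assembling:

R = [[1, -0.053],
 [-0.053, 1]]


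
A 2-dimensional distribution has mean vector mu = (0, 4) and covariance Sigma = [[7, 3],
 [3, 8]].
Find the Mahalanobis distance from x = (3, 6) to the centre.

Step 1 — centre the observation: (x - mu) = (3, 2).

Step 2 — invert Sigma. det(Sigma) = 7·8 - (3)² = 47.
  Sigma^{-1} = (1/det) · [[d, -b], [-b, a]] = [[0.1702, -0.0638],
 [-0.0638, 0.1489]].

Step 3 — form the quadratic (x - mu)^T · Sigma^{-1} · (x - mu):
  Sigma^{-1} · (x - mu) = (0.383, 0.1064).
  (x - mu)^T · [Sigma^{-1} · (x - mu)] = (3)·(0.383) + (2)·(0.1064) = 1.3617.

Step 4 — take square root: d = √(1.3617) ≈ 1.1669.

d(x, mu) = √(1.3617) ≈ 1.1669


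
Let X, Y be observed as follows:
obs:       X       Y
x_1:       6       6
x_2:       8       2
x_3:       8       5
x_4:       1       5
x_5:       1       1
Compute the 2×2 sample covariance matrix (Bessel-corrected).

Step 1 — column means:
  mean(X) = (6 + 8 + 8 + 1 + 1) / 5 = 24/5 = 4.8
  mean(Y) = (6 + 2 + 5 + 5 + 1) / 5 = 19/5 = 3.8

Step 2 — sample covariance S[i,j] = (1/(n-1)) · Σ_k (x_{k,i} - mean_i) · (x_{k,j} - mean_j), with n-1 = 4.
  S[X,X] = ((1.2)·(1.2) + (3.2)·(3.2) + (3.2)·(3.2) + (-3.8)·(-3.8) + (-3.8)·(-3.8)) / 4 = 50.8/4 = 12.7
  S[X,Y] = ((1.2)·(2.2) + (3.2)·(-1.8) + (3.2)·(1.2) + (-3.8)·(1.2) + (-3.8)·(-2.8)) / 4 = 6.8/4 = 1.7
  S[Y,Y] = ((2.2)·(2.2) + (-1.8)·(-1.8) + (1.2)·(1.2) + (1.2)·(1.2) + (-2.8)·(-2.8)) / 4 = 18.8/4 = 4.7

S is symmetric (S[j,i] = S[i,j]). Assembling:

S = [[12.7, 1.7],
 [1.7, 4.7]]


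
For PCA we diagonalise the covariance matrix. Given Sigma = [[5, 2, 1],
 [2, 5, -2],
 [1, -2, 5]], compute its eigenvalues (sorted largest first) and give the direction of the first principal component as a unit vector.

Step 1 — characteristic polynomial p(λ) = det(λI - Sigma) = λ³ - tr·λ² + c_1·λ - det, where tr = trace, c_1 = sum of the principal 2×2 minors, det = det(Sigma):
  tr = 5 + 5 + 5 = 15,
  c_1 = (5·5 - (2)²) + (5·5 - (1)²) + (5·5 - (-2)²) = 21 + 24 + 21 = 66,
  det = 5·(5·5 - (-2)²) - (2)·((2)·5 - (-2)·(1)) + (1)·((2)·(-2) - 5·(1)) = 5·(21) - (2)·(12) + (1)·(-9) = 72.
  So p(λ) = λ³ - 15λ² + 66λ - 72.
Step 2 — look for an integer root (rational root theorem: any rational root is an integer divisor of 72). Testing λ = 6:
  p(6) = 216 - 540 + 396 - 72 = 0  ✓
  Dividing out (λ - 6): p(λ) = (λ - 6)(λ² - 9λ + 12).
Step 3 — remaining eigenvalues from the quadratic λ² - 9λ + 12 = 0:
  Δ = 9² - 4·12 = 81 - 48 = 33,  λ = (9 ± √33)/2 = (9 ± 5.7446)/2 ≈ 7.3723 or 1.6277.
  Sorted: λ_1 = 7.3723,  λ_2 = 6,  λ_3 = 1.6277  (check: sum = 15 = tr ✓).

Step 4 — unit eigenvector for λ_1 ≈ 7.3723: v spans the null space of (Sigma - λ_1 I), whose rows are
  r_1 = (-2.3723, 2, 1),  r_2 = (2, -2.3723, -2),  r_3 = (1, -2, -2.3723).
  v is orthogonal to every row, so take v ∝ r_1 × r_2 = ((2)·(-2) - (1)·(-2.3723), (1)·(2) - (-2.3723)·(-2), (-2.3723)·(-2.3723) - (2)·(2)) ≈ (-1.6277, -2.7446, 1.6277).
  Rescale (multiply by -1 so the first nonzero entry is positive): u = (1.6277, 2.7446, -1.6277).
  ||u|| = √((1.6277)² + (2.7446)² + (-1.6277)²) = √(12.8316) ≈ 3.5821,  v_1 = u/||u|| ≈ (0.4544, 0.7662, -0.4544) (||v_1|| = 1).

λ_1 = 7.3723,  λ_2 = 6,  λ_3 = 1.6277;  v_1 ≈ (0.4544, 0.7662, -0.4544)


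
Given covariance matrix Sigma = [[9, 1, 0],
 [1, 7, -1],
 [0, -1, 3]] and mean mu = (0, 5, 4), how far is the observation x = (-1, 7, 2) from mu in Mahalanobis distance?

Step 1 — centre the observation: (x - mu) = (-1, 2, -2).

Step 2 — invert Sigma (cofactor / det for 3×3, or solve directly):
  Sigma^{-1} = [[0.113, -0.0169, -0.0056],
 [-0.0169, 0.1525, 0.0508],
 [-0.0056, 0.0508, 0.3503]].

Step 3 — form the quadratic (x - mu)^T · Sigma^{-1} · (x - mu):
  Sigma^{-1} · (x - mu) = (-0.1356, 0.2203, -0.5932).
  (x - mu)^T · [Sigma^{-1} · (x - mu)] = (-1)·(-0.1356) + (2)·(0.2203) + (-2)·(-0.5932) = 1.7627.

Step 4 — take square root: d = √(1.7627) ≈ 1.3277.

d(x, mu) = √(1.7627) ≈ 1.3277


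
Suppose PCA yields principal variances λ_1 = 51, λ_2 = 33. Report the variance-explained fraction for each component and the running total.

Step 1 — total variance = trace(Sigma) = Σ λ_i = 51 + 33 = 84.

Step 2 — fraction explained by component i = λ_i / Σ λ:
  PC1: 51/84 = 0.6071
  PC2: 33/84 = 0.3929

Step 3 — cumulative fraction after k components = (λ_1 + ... + λ_k) / Σ λ:
  k = 1: 51/84 = 0.6071
  k = 2: (51 + 33)/84 = 84/84 = 1

Summary (fraction, with percent):

explained: PC1 0.6071 (60.71%), PC2 0.3929 (39.29%);  cumulative: 0.6071, 1


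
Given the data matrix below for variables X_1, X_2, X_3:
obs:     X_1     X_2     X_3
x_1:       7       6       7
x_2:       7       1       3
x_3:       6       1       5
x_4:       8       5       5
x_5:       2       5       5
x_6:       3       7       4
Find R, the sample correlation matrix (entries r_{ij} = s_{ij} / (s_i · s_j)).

Step 1 — column means:
  mean(X_1) = (7 + 7 + 6 + 8 + 2 + 3) / 6 = 33/6 = 5.5
  mean(X_2) = (6 + 1 + 1 + 5 + 5 + 7) / 6 = 25/6 = 4.1667
  mean(X_3) = (7 + 3 + 5 + 5 + 5 + 4) / 6 = 29/6 = 4.8333

Step 2 — sample variances and covariances s[i,j] = (1/(n-1)) · Σ_k (x_{k,i} - mean_i) · (x_{k,j} - mean_j), with n-1 = 5:
  s[X_1,X_1] = ((1.5)·(1.5) + (1.5)·(1.5) + (0.5)·(0.5) + (2.5)·(2.5) + (-3.5)·(-3.5) + (-2.5)·(-2.5)) / 5 = 29.5/5 = 5.9
  s[X_1,X_2] = ((1.5)·(1.8333) + (1.5)·(-3.1667) + (0.5)·(-3.1667) + (2.5)·(0.8333) + (-3.5)·(0.8333) + (-2.5)·(2.8333)) / 5 = -11.5/5 = -2.3
  s[X_1,X_3] = ((1.5)·(2.1667) + (1.5)·(-1.8333) + (0.5)·(0.1667) + (2.5)·(0.1667) + (-3.5)·(0.1667) + (-2.5)·(-0.8333)) / 5 = 2.5/5 = 0.5
  s[X_2,X_2] = ((1.8333)·(1.8333) + (-3.1667)·(-3.1667) + (-3.1667)·(-3.1667) + (0.8333)·(0.8333) + (0.8333)·(0.8333) + (2.8333)·(2.8333)) / 5 = 32.8333/5 = 6.5667
  s[X_2,X_3] = ((1.8333)·(2.1667) + (-3.1667)·(-1.8333) + (-3.1667)·(0.1667) + (0.8333)·(0.1667) + (0.8333)·(0.1667) + (2.8333)·(-0.8333)) / 5 = 7.1667/5 = 1.4333
  s[X_3,X_3] = ((2.1667)·(2.1667) + (-1.8333)·(-1.8333) + (0.1667)·(0.1667) + (0.1667)·(0.1667) + (0.1667)·(0.1667) + (-0.8333)·(-0.8333)) / 5 = 8.8333/5 = 1.7667
  Sample standard deviations s_i = √(s[i,i]):
  s(X_1) = √(5.9) = 2.429
  s(X_2) = √(6.5667) = 2.5626
  s(X_3) = √(1.7667) = 1.3292

Step 3 — r_{ij} = s_{ij} / (s_i · s_j):
  r[X_1,X_1] = 1 (diagonal).
  r[X_1,X_2] = -2.3 / (2.429 · 2.5626) = -2.3 / 6.2244 = -0.3695
  r[X_1,X_3] = 0.5 / (2.429 · 1.3292) = 0.5 / 3.2285 = 0.1549
  r[X_2,X_2] = 1 (diagonal).
  r[X_2,X_3] = 1.4333 / (2.5626 · 1.3292) = 1.4333 / 3.406 = 0.4208
  r[X_3,X_3] = 1 (diagonal).

R is symmetric with unit diagonal. Assembling:

R = [[1, -0.3695, 0.1549],
 [-0.3695, 1, 0.4208],
 [0.1549, 0.4208, 1]]


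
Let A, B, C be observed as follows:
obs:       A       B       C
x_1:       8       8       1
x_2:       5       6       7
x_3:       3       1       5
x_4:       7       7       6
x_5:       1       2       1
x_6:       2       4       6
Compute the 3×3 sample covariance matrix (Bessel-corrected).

Step 1 — column means:
  mean(A) = (8 + 5 + 3 + 7 + 1 + 2) / 6 = 26/6 = 4.3333
  mean(B) = (8 + 6 + 1 + 7 + 2 + 4) / 6 = 28/6 = 4.6667
  mean(C) = (1 + 7 + 5 + 6 + 1 + 6) / 6 = 26/6 = 4.3333

Step 2 — sample covariance S[i,j] = (1/(n-1)) · Σ_k (x_{k,i} - mean_i) · (x_{k,j} - mean_j), with n-1 = 5.
  S[A,A] = ((3.6667)·(3.6667) + (0.6667)·(0.6667) + (-1.3333)·(-1.3333) + (2.6667)·(2.6667) + (-3.3333)·(-3.3333) + (-2.3333)·(-2.3333)) / 5 = 39.3333/5 = 7.8667
  S[A,B] = ((3.6667)·(3.3333) + (0.6667)·(1.3333) + (-1.3333)·(-3.6667) + (2.6667)·(2.3333) + (-3.3333)·(-2.6667) + (-2.3333)·(-0.6667)) / 5 = 34.6667/5 = 6.9333
  S[A,C] = ((3.6667)·(-3.3333) + (0.6667)·(2.6667) + (-1.3333)·(0.6667) + (2.6667)·(1.6667) + (-3.3333)·(-3.3333) + (-2.3333)·(1.6667)) / 5 = 0.3333/5 = 0.0667
  S[B,B] = ((3.3333)·(3.3333) + (1.3333)·(1.3333) + (-3.6667)·(-3.6667) + (2.3333)·(2.3333) + (-2.6667)·(-2.6667) + (-0.6667)·(-0.6667)) / 5 = 39.3333/5 = 7.8667
  S[B,C] = ((3.3333)·(-3.3333) + (1.3333)·(2.6667) + (-3.6667)·(0.6667) + (2.3333)·(1.6667) + (-2.6667)·(-3.3333) + (-0.6667)·(1.6667)) / 5 = 1.6667/5 = 0.3333
  S[C,C] = ((-3.3333)·(-3.3333) + (2.6667)·(2.6667) + (0.6667)·(0.6667) + (1.6667)·(1.6667) + (-3.3333)·(-3.3333) + (1.6667)·(1.6667)) / 5 = 35.3333/5 = 7.0667

S is symmetric (S[j,i] = S[i,j]). Assembling:

S = [[7.8667, 6.9333, 0.0667],
 [6.9333, 7.8667, 0.3333],
 [0.0667, 0.3333, 7.0667]]


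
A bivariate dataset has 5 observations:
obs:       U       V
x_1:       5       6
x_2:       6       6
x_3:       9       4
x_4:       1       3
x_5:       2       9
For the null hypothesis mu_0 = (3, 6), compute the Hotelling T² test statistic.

Step 1 — sample mean vector:
  mean(U) = (5 + 6 + 9 + 1 + 2) / 5 = 23/5 = 4.6
  mean(V) = (6 + 6 + 4 + 3 + 9) / 5 = 28/5 = 5.6
  x̄ = (4.6, 5.6),  deviation x̄ - mu_0 = (4.6, 5.6) - (3, 6) = (1.6, -0.4).

Step 2 — sample covariance matrix, S[i,j] = (1/(n-1)) · Σ_k (x_{k,i} - mean_i) · (x_{k,j} - mean_j), divisor n-1 = 4:
  S[U,U] = ((0.4)·(0.4) + (1.4)·(1.4) + (4.4)·(4.4) + (-3.6)·(-3.6) + (-2.6)·(-2.6)) / 4 = 41.2/4 = 10.3
  S[U,V] = ((0.4)·(0.4) + (1.4)·(0.4) + (4.4)·(-1.6) + (-3.6)·(-2.6) + (-2.6)·(3.4)) / 4 = -5.8/4 = -1.45
  S[V,V] = ((0.4)·(0.4) + (0.4)·(0.4) + (-1.6)·(-1.6) + (-2.6)·(-2.6) + (3.4)·(3.4)) / 4 = 21.2/4 = 5.3
  S = [[10.3, -1.45],
 [-1.45, 5.3]].

Step 3 — invert S. det(S) = 10.3·5.3 - (-1.45)² = 52.4875.
  S^{-1} = (1/det) · [[d, -b], [-b, a]] = [[0.101, 0.0276],
 [0.0276, 0.1962]].

Step 4 — quadratic form (x̄ - mu_0)^T · S^{-1} · (x̄ - mu_0):
  S^{-1} · (x̄ - mu_0) = (0.1505, -0.0343),
  (x̄ - mu_0)^T · [...] = (1.6)·(0.1505) + (-0.4)·(-0.0343) = 0.2545.

Step 5 — scale by n: T² = 5 · 0.2545 = 1.2727.

T² ≈ 1.2727


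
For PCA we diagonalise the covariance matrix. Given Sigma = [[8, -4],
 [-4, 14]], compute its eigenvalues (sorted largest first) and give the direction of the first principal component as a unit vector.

Step 1 — characteristic polynomial of 2×2 Sigma:
  det(Sigma - λI) = λ² - trace · λ + det = 0.
  trace = 8 + 14 = 22, det = 8·14 - (-4)² = 96.
Step 2 — discriminant:
  Δ = trace² - 4·det = 484 - 384 = 100.
Step 3 — eigenvalues:
  λ = (trace ± √Δ)/2 = (22 ± 10)/2,
  λ_1 = 16,  λ_2 = 6.

Step 4 — unit eigenvector for λ_1: solve (Sigma - λ_1 I)v = 0. First row:
  (8 - 16)·v_x + (-4)·v_y = 0, i.e. (-8)·v_x + (-4)·v_y = 0,
  so v ∝ (b, λ_1 - a) = (-4, 8); multiply by -1 so the first entry is positive: u = (4, -8).
  ||u|| = √((4)² + (-8)²) = √(80) ≈ 8.9443,
  v_1 = u/||u|| ≈ (0.4472, -0.8944) (||v_1|| = 1).

λ_1 = 16,  λ_2 = 6;  v_1 ≈ (0.4472, -0.8944)


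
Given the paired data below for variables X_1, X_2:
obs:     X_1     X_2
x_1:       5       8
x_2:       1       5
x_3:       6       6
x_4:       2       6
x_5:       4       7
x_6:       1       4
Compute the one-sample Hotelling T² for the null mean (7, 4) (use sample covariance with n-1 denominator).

Step 1 — sample mean vector:
  mean(X_1) = (5 + 1 + 6 + 2 + 4 + 1) / 6 = 19/6 = 3.1667
  mean(X_2) = (8 + 5 + 6 + 6 + 7 + 4) / 6 = 36/6 = 6
  x̄ = (3.1667, 6),  deviation x̄ - mu_0 = (3.1667, 6) - (7, 4) = (-3.8333, 2).

Step 2 — sample covariance matrix, S[i,j] = (1/(n-1)) · Σ_k (x_{k,i} - mean_i) · (x_{k,j} - mean_j), divisor n-1 = 5:
  S[X_1,X_1] = ((1.8333)·(1.8333) + (-2.1667)·(-2.1667) + (2.8333)·(2.8333) + (-1.1667)·(-1.1667) + (0.8333)·(0.8333) + (-2.1667)·(-2.1667)) / 5 = 22.8333/5 = 4.5667
  S[X_1,X_2] = ((1.8333)·(2) + (-2.1667)·(-1) + (2.8333)·(0) + (-1.1667)·(0) + (0.8333)·(1) + (-2.1667)·(-2)) / 5 = 11/5 = 2.2
  S[X_2,X_2] = ((2)·(2) + (-1)·(-1) + (0)·(0) + (0)·(0) + (1)·(1) + (-2)·(-2)) / 5 = 10/5 = 2
  S = [[4.5667, 2.2],
 [2.2, 2]].

Step 3 — invert S. det(S) = 4.5667·2 - (2.2)² = 4.2933.
  S^{-1} = (1/det) · [[d, -b], [-b, a]] = [[0.4658, -0.5124],
 [-0.5124, 1.0637]].

Step 4 — quadratic form (x̄ - mu_0)^T · S^{-1} · (x̄ - mu_0):
  S^{-1} · (x̄ - mu_0) = (-2.8106, 4.0916),
  (x̄ - mu_0)^T · [...] = (-3.8333)·(-2.8106) + (2)·(4.0916) = 18.957.

Step 5 — scale by n: T² = 6 · 18.957 = 113.7422.

T² ≈ 113.7422


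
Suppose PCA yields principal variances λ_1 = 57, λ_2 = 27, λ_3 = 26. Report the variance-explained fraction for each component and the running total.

Step 1 — total variance = trace(Sigma) = Σ λ_i = 57 + 27 + 26 = 110.

Step 2 — fraction explained by component i = λ_i / Σ λ:
  PC1: 57/110 = 0.5182
  PC2: 27/110 = 0.2455
  PC3: 26/110 = 0.2364

Step 3 — cumulative fraction after k components = (λ_1 + ... + λ_k) / Σ λ:
  k = 1: 57/110 = 0.5182
  k = 2: (57 + 27)/110 = 84/110 = 0.7636
  k = 3: (57 + 27 + 26)/110 = 110/110 = 1

Summary (fraction, with percent):

explained: PC1 0.5182 (51.82%), PC2 0.2455 (24.55%), PC3 0.2364 (23.64%);  cumulative: 0.5182, 0.7636, 1


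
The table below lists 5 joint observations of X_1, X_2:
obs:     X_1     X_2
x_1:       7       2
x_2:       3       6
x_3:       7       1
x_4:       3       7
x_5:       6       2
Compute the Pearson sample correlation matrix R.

Step 1 — column means:
  mean(X_1) = (7 + 3 + 7 + 3 + 6) / 5 = 26/5 = 5.2
  mean(X_2) = (2 + 6 + 1 + 7 + 2) / 5 = 18/5 = 3.6

Step 2 — sample variances and covariances s[i,j] = (1/(n-1)) · Σ_k (x_{k,i} - mean_i) · (x_{k,j} - mean_j), with n-1 = 4:
  s[X_1,X_1] = ((1.8)·(1.8) + (-2.2)·(-2.2) + (1.8)·(1.8) + (-2.2)·(-2.2) + (0.8)·(0.8)) / 4 = 16.8/4 = 4.2
  s[X_1,X_2] = ((1.8)·(-1.6) + (-2.2)·(2.4) + (1.8)·(-2.6) + (-2.2)·(3.4) + (0.8)·(-1.6)) / 4 = -21.6/4 = -5.4
  s[X_2,X_2] = ((-1.6)·(-1.6) + (2.4)·(2.4) + (-2.6)·(-2.6) + (3.4)·(3.4) + (-1.6)·(-1.6)) / 4 = 29.2/4 = 7.3
  Sample standard deviations s_i = √(s[i,i]):
  s(X_1) = √(4.2) = 2.0494
  s(X_2) = √(7.3) = 2.7019

Step 3 — r_{ij} = s_{ij} / (s_i · s_j):
  r[X_1,X_1] = 1 (diagonal).
  r[X_1,X_2] = -5.4 / (2.0494 · 2.7019) = -5.4 / 5.5371 = -0.9752
  r[X_2,X_2] = 1 (diagonal).

R is symmetric with unit diagonal. Assembling:

R = [[1, -0.9752],
 [-0.9752, 1]]


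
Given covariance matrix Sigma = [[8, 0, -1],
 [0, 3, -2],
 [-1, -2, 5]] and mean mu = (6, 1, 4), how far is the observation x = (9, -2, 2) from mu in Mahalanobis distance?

Step 1 — centre the observation: (x - mu) = (3, -3, -2).

Step 2 — invert Sigma (cofactor / det for 3×3, or solve directly):
  Sigma^{-1} = [[0.1294, 0.0235, 0.0353],
 [0.0235, 0.4588, 0.1882],
 [0.0353, 0.1882, 0.2824]].

Step 3 — form the quadratic (x - mu)^T · Sigma^{-1} · (x - mu):
  Sigma^{-1} · (x - mu) = (0.2471, -1.6824, -1.0235).
  (x - mu)^T · [Sigma^{-1} · (x - mu)] = (3)·(0.2471) + (-3)·(-1.6824) + (-2)·(-1.0235) = 7.8353.

Step 4 — take square root: d = √(7.8353) ≈ 2.7992.

d(x, mu) = √(7.8353) ≈ 2.7992


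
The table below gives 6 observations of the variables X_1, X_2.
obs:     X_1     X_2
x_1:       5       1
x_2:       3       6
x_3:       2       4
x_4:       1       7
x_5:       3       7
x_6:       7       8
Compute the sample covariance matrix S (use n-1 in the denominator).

Step 1 — column means:
  mean(X_1) = (5 + 3 + 2 + 1 + 3 + 7) / 6 = 21/6 = 3.5
  mean(X_2) = (1 + 6 + 4 + 7 + 7 + 8) / 6 = 33/6 = 5.5

Step 2 — sample covariance S[i,j] = (1/(n-1)) · Σ_k (x_{k,i} - mean_i) · (x_{k,j} - mean_j), with n-1 = 5.
  S[X_1,X_1] = ((1.5)·(1.5) + (-0.5)·(-0.5) + (-1.5)·(-1.5) + (-2.5)·(-2.5) + (-0.5)·(-0.5) + (3.5)·(3.5)) / 5 = 23.5/5 = 4.7
  S[X_1,X_2] = ((1.5)·(-4.5) + (-0.5)·(0.5) + (-1.5)·(-1.5) + (-2.5)·(1.5) + (-0.5)·(1.5) + (3.5)·(2.5)) / 5 = -0.5/5 = -0.1
  S[X_2,X_2] = ((-4.5)·(-4.5) + (0.5)·(0.5) + (-1.5)·(-1.5) + (1.5)·(1.5) + (1.5)·(1.5) + (2.5)·(2.5)) / 5 = 33.5/5 = 6.7

S is symmetric (S[j,i] = S[i,j]). Assembling:

S = [[4.7, -0.1],
 [-0.1, 6.7]]
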